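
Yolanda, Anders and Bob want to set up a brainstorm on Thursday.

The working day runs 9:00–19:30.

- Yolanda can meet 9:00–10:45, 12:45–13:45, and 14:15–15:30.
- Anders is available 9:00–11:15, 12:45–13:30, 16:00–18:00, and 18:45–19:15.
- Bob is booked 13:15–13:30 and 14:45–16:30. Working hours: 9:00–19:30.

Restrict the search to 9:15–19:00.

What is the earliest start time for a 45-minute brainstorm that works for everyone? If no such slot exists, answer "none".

09:15

Bob free within 09:00–19:30: 09:00–13:15, 13:30–14:45, 16:30–19:30.
Yolanda ∩ Anders: 09:00–10:45, 12:45–13:30.
Yolanda ∩ Anders ∩ Bob: 09:00–10:45, 12:45–13:15.
Restricted to 09:15–19:00: 09:15–10:45, 12:45–13:15.
Windows ≥ 45 min: 09:15–10:45.
Earliest such window starts at 09:15.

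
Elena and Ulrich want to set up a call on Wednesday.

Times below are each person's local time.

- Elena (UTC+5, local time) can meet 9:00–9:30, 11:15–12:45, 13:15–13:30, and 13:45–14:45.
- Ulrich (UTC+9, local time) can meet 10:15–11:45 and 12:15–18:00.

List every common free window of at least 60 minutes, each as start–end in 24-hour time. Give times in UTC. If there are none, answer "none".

06:15–07:45

Elena → UTC: 04:00–04:30, 06:15–07:45, 08:15–08:30, 08:45–09:45.
Ulrich → UTC: 01:15–02:45, 03:15–09:00.
Elena ∩ Ulrich: 04:00–04:30, 06:15–07:45, 08:15–08:30, 08:45–09:00.
Windows ≥ 60 min: 06:15–07:45.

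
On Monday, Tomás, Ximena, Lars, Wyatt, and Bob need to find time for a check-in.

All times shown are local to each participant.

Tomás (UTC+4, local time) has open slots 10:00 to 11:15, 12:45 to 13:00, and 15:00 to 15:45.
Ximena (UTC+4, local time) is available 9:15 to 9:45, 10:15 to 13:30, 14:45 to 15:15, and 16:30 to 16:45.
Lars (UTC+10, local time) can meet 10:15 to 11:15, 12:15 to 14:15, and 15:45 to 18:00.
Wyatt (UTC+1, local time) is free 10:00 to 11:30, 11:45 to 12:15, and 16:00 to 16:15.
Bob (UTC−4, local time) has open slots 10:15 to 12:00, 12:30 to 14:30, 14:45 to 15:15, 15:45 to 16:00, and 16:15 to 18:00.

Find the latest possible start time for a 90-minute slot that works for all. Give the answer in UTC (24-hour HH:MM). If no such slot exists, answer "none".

none

Tomás → UTC: 06:00–07:15, 08:45–09:00, 11:00–11:45.
Ximena → UTC: 05:15–05:45, 06:15–09:30, 10:45–11:15, 12:30–12:45.
Lars → UTC: 00:15–01:15, 02:15–04:15, 05:45–08:00.
Wyatt → UTC: 09:00–10:30, 10:45–11:15, 15:00–15:15.
Bob → UTC: 14:15–16:00, 16:30–18:30, 18:45–19:15, 19:45–20:00, 20:15–22:00.
Tomás ∩ Ximena: 06:15–07:15, 08:45–09:00, 11:00–11:15.
Tomás ∩ Ximena ∩ Lars: 06:15–07:15.
Tomás ∩ Ximena ∩ Lars ∩ Wyatt: (none).
Tomás ∩ Ximena ∩ Lars ∩ Wyatt ∩ Bob: (none).
Windows ≥ 90 min: (none).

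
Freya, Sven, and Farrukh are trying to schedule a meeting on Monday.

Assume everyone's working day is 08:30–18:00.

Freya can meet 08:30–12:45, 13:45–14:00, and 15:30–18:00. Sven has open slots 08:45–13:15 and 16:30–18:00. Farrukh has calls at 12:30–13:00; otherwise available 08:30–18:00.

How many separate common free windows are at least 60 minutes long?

Farrukh free within 08:30–18:00: 08:30–12:30, 13:00–18:00.
Freya ∩ Sven: 08:45–12:45, 16:30–18:00.
Freya ∩ Sven ∩ Farrukh: 08:45–12:30, 16:30–18:00.
Windows ≥ 60 min: 08:45–12:30, 16:30–18:00.
That's 2 windows.

2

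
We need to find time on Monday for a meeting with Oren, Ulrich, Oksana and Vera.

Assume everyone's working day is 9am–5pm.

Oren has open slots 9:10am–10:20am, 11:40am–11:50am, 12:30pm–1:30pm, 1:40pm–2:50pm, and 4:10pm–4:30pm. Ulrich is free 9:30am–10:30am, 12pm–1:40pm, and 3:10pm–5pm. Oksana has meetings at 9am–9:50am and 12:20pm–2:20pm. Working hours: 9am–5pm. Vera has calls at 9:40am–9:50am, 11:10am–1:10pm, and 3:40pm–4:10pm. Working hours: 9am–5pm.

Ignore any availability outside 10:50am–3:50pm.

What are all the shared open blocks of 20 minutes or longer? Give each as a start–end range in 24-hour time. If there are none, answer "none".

none

Oksana free within 09:00–17:00: 09:50–12:20, 14:20–17:00.
Vera free within 09:00–17:00: 09:00–09:40, 09:50–11:10, 13:10–15:40, 16:10–17:00.
Oren ∩ Ulrich: 09:30–10:20, 12:30–13:30, 16:10–16:30.
Oren ∩ Ulrich ∩ Oksana: 09:50–10:20, 16:10–16:30.
Oren ∩ Ulrich ∩ Oksana ∩ Vera: 09:50–10:20, 16:10–16:30.
Restricted to 10:50–15:50: (none).
Windows ≥ 20 min: (none).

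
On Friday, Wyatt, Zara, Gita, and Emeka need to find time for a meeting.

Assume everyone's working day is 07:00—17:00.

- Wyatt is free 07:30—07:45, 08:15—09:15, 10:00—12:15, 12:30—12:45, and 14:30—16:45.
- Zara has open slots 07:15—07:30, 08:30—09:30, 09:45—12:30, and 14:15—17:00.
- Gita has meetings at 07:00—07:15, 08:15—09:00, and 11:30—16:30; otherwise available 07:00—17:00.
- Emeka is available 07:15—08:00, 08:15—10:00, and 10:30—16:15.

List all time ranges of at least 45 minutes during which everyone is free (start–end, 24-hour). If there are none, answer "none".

10:30–11:30

Gita free within 07:00–17:00: 07:15–08:15, 09:00–11:30, 16:30–17:00.
Wyatt ∩ Zara: 08:30–09:15, 10:00–12:15, 14:30–16:45.
Wyatt ∩ Zara ∩ Gita: 09:00–09:15, 10:00–11:30, 16:30–16:45.
Wyatt ∩ Zara ∩ Gita ∩ Emeka: 09:00–09:15, 10:30–11:30.
Windows ≥ 45 min: 10:30–11:30.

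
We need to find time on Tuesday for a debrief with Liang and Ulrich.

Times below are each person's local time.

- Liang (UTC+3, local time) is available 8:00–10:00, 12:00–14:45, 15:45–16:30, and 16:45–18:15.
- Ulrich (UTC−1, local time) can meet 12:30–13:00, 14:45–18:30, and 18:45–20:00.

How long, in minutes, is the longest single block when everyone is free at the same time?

15 minutes

Liang → UTC: 05:00–07:00, 09:00–11:45, 12:45–13:30, 13:45–15:15.
Ulrich → UTC: 13:30–14:00, 15:45–19:30, 19:45–21:00.
Liang ∩ Ulrich: 13:45–14:00.
Single common window of 15 minutes.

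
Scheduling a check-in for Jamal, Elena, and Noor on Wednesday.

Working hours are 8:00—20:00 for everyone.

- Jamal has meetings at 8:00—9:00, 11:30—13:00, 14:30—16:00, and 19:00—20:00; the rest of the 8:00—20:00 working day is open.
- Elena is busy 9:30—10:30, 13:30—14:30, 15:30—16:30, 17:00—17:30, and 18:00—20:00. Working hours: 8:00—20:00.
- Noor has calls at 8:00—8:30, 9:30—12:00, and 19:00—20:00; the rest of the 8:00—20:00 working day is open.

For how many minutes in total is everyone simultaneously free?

120 minutes

Jamal free within 08:00–20:00: 09:00–11:30, 13:00–14:30, 16:00–19:00.
Elena free within 08:00–20:00: 08:00–09:30, 10:30–13:30, 14:30–15:30, 16:30–17:00, 17:30–18:00.
Noor free within 08:00–20:00: 08:30–09:30, 12:00–19:00.
Jamal ∩ Elena: 09:00–09:30, 10:30–11:30, 13:00–13:30, 16:30–17:00, 17:30–18:00.
Jamal ∩ Elena ∩ Noor: 09:00–09:30, 13:00–13:30, 16:30–17:00, 17:30–18:00.
Total common minutes: 30 + 30 + 30 + 30 = 120.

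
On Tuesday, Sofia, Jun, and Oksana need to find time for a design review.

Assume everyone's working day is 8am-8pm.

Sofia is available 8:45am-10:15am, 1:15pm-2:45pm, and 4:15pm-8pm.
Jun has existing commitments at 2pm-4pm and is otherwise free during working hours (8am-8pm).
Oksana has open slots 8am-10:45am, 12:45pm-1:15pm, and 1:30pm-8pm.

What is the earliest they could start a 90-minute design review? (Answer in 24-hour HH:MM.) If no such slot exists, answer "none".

Jun free within 08:00–20:00: 08:00–14:00, 16:00–20:00.
Sofia ∩ Jun: 08:45–10:15, 13:15–14:00, 16:15–20:00.
Sofia ∩ Jun ∩ Oksana: 08:45–10:15, 13:30–14:00, 16:15–20:00.
Windows ≥ 90 min: 08:45–10:15, 16:15–20:00.
Earliest such window starts at 08:45.

08:45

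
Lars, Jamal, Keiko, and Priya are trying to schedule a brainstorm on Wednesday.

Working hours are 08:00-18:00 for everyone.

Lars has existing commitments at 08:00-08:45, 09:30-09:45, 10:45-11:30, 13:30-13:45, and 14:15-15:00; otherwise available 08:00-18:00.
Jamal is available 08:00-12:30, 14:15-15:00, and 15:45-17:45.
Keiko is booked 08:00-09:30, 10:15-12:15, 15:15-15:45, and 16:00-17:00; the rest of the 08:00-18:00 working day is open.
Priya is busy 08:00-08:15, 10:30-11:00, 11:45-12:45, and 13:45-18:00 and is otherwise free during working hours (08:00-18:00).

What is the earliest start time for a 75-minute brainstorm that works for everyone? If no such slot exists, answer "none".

Lars free within 08:00–18:00: 08:45–09:30, 09:45–10:45, 11:30–13:30, 13:45–14:15, 15:00–18:00.
Keiko free within 08:00–18:00: 09:30–10:15, 12:15–15:15, 15:45–16:00, 17:00–18:00.
Priya free within 08:00–18:00: 08:15–10:30, 11:00–11:45, 12:45–13:45.
Lars ∩ Jamal: 08:45–09:30, 09:45–10:45, 11:30–12:30, 15:45–17:45.
Lars ∩ Jamal ∩ Keiko: 09:45–10:15, 12:15–12:30, 15:45–16:00, 17:00–17:45.
Lars ∩ Jamal ∩ Keiko ∩ Priya: 09:45–10:15.
Windows ≥ 75 min: (none).

none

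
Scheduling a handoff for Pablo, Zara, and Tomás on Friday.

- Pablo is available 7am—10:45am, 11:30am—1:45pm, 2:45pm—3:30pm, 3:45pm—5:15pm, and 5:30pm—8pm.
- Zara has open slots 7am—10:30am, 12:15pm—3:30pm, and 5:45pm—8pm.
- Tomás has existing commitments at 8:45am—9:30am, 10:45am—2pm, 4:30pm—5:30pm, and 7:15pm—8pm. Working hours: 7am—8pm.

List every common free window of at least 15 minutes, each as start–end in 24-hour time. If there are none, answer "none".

Tomás free within 07:00–20:00: 07:00–08:45, 09:30–10:45, 14:00–16:30, 17:30–19:15.
Pablo ∩ Zara: 07:00–10:30, 12:15–13:45, 14:45–15:30, 17:45–20:00.
Pablo ∩ Zara ∩ Tomás: 07:00–08:45, 09:30–10:30, 14:45–15:30, 17:45–19:15.
Windows ≥ 15 min: 07:00–08:45, 09:30–10:30, 14:45–15:30, 17:45–19:15.

07:00–08:45, 09:30–10:30, 14:45–15:30, 17:45–19:15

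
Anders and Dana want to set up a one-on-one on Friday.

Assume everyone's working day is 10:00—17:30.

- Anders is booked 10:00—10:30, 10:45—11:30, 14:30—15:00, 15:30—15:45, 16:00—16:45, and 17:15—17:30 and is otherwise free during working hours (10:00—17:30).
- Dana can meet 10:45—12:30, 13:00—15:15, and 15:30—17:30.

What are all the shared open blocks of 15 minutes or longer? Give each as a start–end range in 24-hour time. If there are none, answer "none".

11:30–12:30, 13:00–14:30, 15:00–15:15, 15:45–16:00, 16:45–17:15

Anders free within 10:00–17:30: 10:30–10:45, 11:30–14:30, 15:00–15:30, 15:45–16:00, 16:45–17:15.
Anders ∩ Dana: 11:30–12:30, 13:00–14:30, 15:00–15:15, 15:45–16:00, 16:45–17:15.
Windows ≥ 15 min: 11:30–12:30, 13:00–14:30, 15:00–15:15, 15:45–16:00, 16:45–17:15.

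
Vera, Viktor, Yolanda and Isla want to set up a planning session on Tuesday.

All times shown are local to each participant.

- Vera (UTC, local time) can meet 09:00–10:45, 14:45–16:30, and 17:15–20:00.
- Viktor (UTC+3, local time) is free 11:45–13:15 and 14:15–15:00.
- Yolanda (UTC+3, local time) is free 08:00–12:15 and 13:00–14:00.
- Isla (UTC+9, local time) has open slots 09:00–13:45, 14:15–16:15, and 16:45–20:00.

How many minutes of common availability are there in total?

Vera → UTC: 09:00–10:45, 14:45–16:30, 17:15–20:00.
Viktor → UTC: 08:45–10:15, 11:15–12:00.
Yolanda → UTC: 05:00–09:15, 10:00–11:00.
Isla → UTC: 00:00–04:45, 05:15–07:15, 07:45–11:00.
Vera ∩ Viktor: 09:00–10:15.
Vera ∩ Viktor ∩ Yolanda: 09:00–09:15, 10:00–10:15.
Vera ∩ Viktor ∩ Yolanda ∩ Isla: 09:00–09:15, 10:00–10:15.
Total common minutes: 15 + 15 = 30.

30 minutes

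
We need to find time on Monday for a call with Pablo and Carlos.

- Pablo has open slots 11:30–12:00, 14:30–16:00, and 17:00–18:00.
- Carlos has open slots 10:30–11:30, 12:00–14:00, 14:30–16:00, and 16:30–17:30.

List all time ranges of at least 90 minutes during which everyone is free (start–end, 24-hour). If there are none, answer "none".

14:30–16:00

Pablo ∩ Carlos: 14:30–16:00, 17:00–17:30.
Windows ≥ 90 min: 14:30–16:00.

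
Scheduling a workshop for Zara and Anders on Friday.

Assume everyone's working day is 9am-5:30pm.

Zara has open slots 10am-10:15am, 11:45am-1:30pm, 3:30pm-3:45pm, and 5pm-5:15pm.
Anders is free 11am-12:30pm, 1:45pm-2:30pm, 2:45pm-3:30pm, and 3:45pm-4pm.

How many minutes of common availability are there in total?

45 minutes

Zara ∩ Anders: 11:45–12:30.
Total common minutes: 45.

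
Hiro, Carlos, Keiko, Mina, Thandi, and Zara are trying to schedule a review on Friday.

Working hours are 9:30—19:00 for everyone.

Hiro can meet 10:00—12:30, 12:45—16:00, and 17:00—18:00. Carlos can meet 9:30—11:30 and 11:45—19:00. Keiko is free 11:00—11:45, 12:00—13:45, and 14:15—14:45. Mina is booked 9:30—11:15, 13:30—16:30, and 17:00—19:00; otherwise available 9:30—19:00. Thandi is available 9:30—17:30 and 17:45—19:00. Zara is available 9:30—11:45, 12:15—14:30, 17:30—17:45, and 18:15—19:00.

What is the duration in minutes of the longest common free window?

45 minutes

Mina free within 09:30–19:00: 11:15–13:30, 16:30–17:00.
Hiro ∩ Carlos: 10:00–11:30, 11:45–12:30, 12:45–16:00, 17:00–18:00.
Hiro ∩ Carlos ∩ Keiko: 11:00–11:30, 12:00–12:30, 12:45–13:45, 14:15–14:45.
Hiro ∩ Carlos ∩ Keiko ∩ Mina: 11:15–11:30, 12:00–12:30, 12:45–13:30.
Hiro ∩ Carlos ∩ Keiko ∩ Mina ∩ Thandi: 11:15–11:30, 12:00–12:30, 12:45–13:30.
Hiro ∩ Carlos ∩ Keiko ∩ Mina ∩ Thandi ∩ Zara: 11:15–11:30, 12:15–12:30, 12:45–13:30.
Common window lengths: 15, 15, 45 min; longest is 45.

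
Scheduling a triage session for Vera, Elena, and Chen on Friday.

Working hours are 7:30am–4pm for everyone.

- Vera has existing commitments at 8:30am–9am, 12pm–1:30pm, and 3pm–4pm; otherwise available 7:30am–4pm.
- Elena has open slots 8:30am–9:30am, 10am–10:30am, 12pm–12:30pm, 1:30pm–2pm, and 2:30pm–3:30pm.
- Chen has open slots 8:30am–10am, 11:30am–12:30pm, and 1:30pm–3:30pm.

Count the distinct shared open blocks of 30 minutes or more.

Vera free within 07:30–16:00: 07:30–08:30, 09:00–12:00, 13:30–15:00.
Vera ∩ Elena: 09:00–09:30, 10:00–10:30, 13:30–14:00, 14:30–15:00.
Vera ∩ Elena ∩ Chen: 09:00–09:30, 13:30–14:00, 14:30–15:00.
Windows ≥ 30 min: 09:00–09:30, 13:30–14:00, 14:30–15:00.
That's 3 windows.

3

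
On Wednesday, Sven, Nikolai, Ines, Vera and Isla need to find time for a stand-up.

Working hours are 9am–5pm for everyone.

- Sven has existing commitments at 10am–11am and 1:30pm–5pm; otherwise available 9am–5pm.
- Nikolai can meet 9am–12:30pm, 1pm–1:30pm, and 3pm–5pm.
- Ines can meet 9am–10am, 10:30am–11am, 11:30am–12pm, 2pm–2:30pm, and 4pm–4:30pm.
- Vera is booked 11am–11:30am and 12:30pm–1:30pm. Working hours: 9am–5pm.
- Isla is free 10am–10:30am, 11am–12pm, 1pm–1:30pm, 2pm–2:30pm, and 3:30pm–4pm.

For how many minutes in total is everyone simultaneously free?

Sven free within 09:00–17:00: 09:00–10:00, 11:00–13:30.
Vera free within 09:00–17:00: 09:00–11:00, 11:30–12:30, 13:30–17:00.
Sven ∩ Nikolai: 09:00–10:00, 11:00–12:30, 13:00–13:30.
Sven ∩ Nikolai ∩ Ines: 09:00–10:00, 11:30–12:00.
Sven ∩ Nikolai ∩ Ines ∩ Vera: 09:00–10:00, 11:30–12:00.
Sven ∩ Nikolai ∩ Ines ∩ Vera ∩ Isla: 11:30–12:00.
Total common minutes: 30.

30 minutes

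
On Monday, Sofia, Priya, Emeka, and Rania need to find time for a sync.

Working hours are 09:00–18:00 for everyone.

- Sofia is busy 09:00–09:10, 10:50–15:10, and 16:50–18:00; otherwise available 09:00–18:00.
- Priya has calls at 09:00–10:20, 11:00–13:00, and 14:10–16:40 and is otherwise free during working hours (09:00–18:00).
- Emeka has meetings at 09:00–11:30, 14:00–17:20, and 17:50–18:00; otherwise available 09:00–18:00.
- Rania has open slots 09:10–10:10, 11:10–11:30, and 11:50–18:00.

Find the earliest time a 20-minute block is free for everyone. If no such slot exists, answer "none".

Sofia free within 09:00–18:00: 09:10–10:50, 15:10–16:50.
Priya free within 09:00–18:00: 10:20–11:00, 13:00–14:10, 16:40–18:00.
Emeka free within 09:00–18:00: 11:30–14:00, 17:20–17:50.
Sofia ∩ Priya: 10:20–10:50, 16:40–16:50.
Sofia ∩ Priya ∩ Emeka: (none).
Sofia ∩ Priya ∩ Emeka ∩ Rania: (none).
Windows ≥ 20 min: (none).

none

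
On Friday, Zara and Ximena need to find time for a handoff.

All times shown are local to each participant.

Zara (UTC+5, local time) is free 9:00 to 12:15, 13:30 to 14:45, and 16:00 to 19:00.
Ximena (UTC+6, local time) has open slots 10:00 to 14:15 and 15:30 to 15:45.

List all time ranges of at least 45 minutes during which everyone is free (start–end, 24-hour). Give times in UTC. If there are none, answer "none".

04:00–07:15

Zara → UTC: 04:00–07:15, 08:30–09:45, 11:00–14:00.
Ximena → UTC: 04:00–08:15, 09:30–09:45.
Zara ∩ Ximena: 04:00–07:15, 09:30–09:45.
Windows ≥ 45 min: 04:00–07:15.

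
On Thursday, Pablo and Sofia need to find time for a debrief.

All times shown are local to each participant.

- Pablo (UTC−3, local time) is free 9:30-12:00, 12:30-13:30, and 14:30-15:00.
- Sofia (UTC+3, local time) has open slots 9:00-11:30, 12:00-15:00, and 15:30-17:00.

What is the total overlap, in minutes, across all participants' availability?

Pablo → UTC: 12:30–15:00, 15:30–16:30, 17:30–18:00.
Sofia → UTC: 06:00–08:30, 09:00–12:00, 12:30–14:00.
Pablo ∩ Sofia: 12:30–14:00.
Total common minutes: 90.

90 minutes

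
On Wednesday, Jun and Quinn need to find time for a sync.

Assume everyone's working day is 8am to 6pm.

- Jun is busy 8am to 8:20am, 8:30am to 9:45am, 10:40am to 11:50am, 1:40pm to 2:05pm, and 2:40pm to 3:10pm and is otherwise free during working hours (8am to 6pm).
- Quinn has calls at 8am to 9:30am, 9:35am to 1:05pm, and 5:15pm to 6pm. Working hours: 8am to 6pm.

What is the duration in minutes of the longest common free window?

Jun free within 08:00–18:00: 08:20–08:30, 09:45–10:40, 11:50–13:40, 14:05–14:40, 15:10–18:00.
Quinn free within 08:00–18:00: 09:30–09:35, 13:05–17:15.
Jun ∩ Quinn: 13:05–13:40, 14:05–14:40, 15:10–17:15.
Common window lengths: 35, 35, 125 min; longest is 125.

125 minutes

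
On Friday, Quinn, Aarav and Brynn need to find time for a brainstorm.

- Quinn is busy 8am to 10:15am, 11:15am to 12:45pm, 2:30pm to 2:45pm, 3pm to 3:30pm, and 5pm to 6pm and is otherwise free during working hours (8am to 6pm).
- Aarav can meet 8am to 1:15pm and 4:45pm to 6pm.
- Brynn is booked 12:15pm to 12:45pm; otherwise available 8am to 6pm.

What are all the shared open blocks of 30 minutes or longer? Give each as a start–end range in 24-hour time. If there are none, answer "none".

10:15–11:15, 12:45–13:15

Quinn free within 08:00–18:00: 10:15–11:15, 12:45–14:30, 14:45–15:00, 15:30–17:00.
Brynn free within 08:00–18:00: 08:00–12:15, 12:45–18:00.
Quinn ∩ Aarav: 10:15–11:15, 12:45–13:15, 16:45–17:00.
Quinn ∩ Aarav ∩ Brynn: 10:15–11:15, 12:45–13:15, 16:45–17:00.
Windows ≥ 30 min: 10:15–11:15, 12:45–13:15.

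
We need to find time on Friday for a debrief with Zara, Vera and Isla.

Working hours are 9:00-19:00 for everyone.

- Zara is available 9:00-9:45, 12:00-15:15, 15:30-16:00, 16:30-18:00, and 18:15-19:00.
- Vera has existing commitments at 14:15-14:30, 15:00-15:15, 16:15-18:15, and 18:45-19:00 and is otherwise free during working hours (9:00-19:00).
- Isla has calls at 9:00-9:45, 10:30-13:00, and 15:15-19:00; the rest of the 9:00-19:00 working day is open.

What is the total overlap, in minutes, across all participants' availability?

Vera free within 09:00–19:00: 09:00–14:15, 14:30–15:00, 15:15–16:15, 18:15–18:45.
Isla free within 09:00–19:00: 09:45–10:30, 13:00–15:15.
Zara ∩ Vera: 09:00–09:45, 12:00–14:15, 14:30–15:00, 15:30–16:00, 18:15–18:45.
Zara ∩ Vera ∩ Isla: 13:00–14:15, 14:30–15:00.
Total common minutes: 75 + 30 = 105.

105 minutes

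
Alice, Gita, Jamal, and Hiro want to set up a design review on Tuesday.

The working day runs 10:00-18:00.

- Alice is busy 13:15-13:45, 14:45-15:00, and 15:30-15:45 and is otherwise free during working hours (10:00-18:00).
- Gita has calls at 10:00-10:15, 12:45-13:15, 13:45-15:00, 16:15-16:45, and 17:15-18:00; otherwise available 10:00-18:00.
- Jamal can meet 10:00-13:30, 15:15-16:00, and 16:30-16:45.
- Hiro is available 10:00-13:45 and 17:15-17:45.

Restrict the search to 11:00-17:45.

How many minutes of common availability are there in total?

105 minutes

Alice free within 10:00–18:00: 10:00–13:15, 13:45–14:45, 15:00–15:30, 15:45–18:00.
Gita free within 10:00–18:00: 10:15–12:45, 13:15–13:45, 15:00–16:15, 16:45–17:15.
Alice ∩ Gita: 10:15–12:45, 15:00–15:30, 15:45–16:15, 16:45–17:15.
Alice ∩ Gita ∩ Jamal: 10:15–12:45, 15:15–15:30, 15:45–16:00.
Alice ∩ Gita ∩ Jamal ∩ Hiro: 10:15–12:45.
Restricted to 11:00–17:45: 11:00–12:45.
Total common minutes: 105.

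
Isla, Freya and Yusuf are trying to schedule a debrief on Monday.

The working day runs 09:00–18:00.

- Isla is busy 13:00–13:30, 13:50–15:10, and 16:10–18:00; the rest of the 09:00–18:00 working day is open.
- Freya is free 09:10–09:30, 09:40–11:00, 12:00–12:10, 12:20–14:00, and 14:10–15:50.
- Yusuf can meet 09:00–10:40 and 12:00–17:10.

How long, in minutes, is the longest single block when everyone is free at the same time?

Isla free within 09:00–18:00: 09:00–13:00, 13:30–13:50, 15:10–16:10.
Isla ∩ Freya: 09:10–09:30, 09:40–11:00, 12:00–12:10, 12:20–13:00, 13:30–13:50, 15:10–15:50.
Isla ∩ Freya ∩ Yusuf: 09:10–09:30, 09:40–10:40, 12:00–12:10, 12:20–13:00, 13:30–13:50, 15:10–15:50.
Common window lengths: 20, 60, 10, 40, 20, 40 min; longest is 60.

60 minutes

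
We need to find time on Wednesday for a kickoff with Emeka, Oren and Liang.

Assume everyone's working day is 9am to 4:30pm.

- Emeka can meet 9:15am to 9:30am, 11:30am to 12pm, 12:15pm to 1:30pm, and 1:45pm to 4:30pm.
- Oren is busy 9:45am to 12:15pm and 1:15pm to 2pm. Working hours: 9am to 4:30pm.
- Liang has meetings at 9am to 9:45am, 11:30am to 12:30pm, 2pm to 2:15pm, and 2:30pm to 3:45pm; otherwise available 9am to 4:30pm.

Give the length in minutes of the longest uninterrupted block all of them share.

45 minutes

Oren free within 09:00–16:30: 09:00–09:45, 12:15–13:15, 14:00–16:30.
Liang free within 09:00–16:30: 09:45–11:30, 12:30–14:00, 14:15–14:30, 15:45–16:30.
Emeka ∩ Oren: 09:15–09:30, 12:15–13:15, 14:00–16:30.
Emeka ∩ Oren ∩ Liang: 12:30–13:15, 14:15–14:30, 15:45–16:30.
Common window lengths: 45, 15, 45 min; longest is 45.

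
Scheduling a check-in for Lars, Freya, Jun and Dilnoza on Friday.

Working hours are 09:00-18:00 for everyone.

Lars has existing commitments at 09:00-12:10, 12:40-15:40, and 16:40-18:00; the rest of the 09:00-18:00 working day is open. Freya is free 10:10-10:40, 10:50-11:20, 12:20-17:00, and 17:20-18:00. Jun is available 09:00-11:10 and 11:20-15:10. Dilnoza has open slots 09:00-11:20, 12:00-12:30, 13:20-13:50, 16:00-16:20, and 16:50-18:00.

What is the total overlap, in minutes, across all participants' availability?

Lars free within 09:00–18:00: 12:10–12:40, 15:40–16:40.
Lars ∩ Freya: 12:20–12:40, 15:40–16:40.
Lars ∩ Freya ∩ Jun: 12:20–12:40.
Lars ∩ Freya ∩ Jun ∩ Dilnoza: 12:20–12:30.
Total common minutes: 10.

10 minutes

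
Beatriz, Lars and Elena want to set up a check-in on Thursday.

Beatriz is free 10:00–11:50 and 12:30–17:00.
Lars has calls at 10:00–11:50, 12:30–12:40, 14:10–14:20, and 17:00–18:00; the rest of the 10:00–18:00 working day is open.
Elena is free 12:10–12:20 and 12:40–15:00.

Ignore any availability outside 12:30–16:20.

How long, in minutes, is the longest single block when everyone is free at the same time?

Lars free within 10:00–18:00: 11:50–12:30, 12:40–14:10, 14:20–17:00.
Beatriz ∩ Lars: 12:40–14:10, 14:20–17:00.
Beatriz ∩ Lars ∩ Elena: 12:40–14:10, 14:20–15:00.
Restricted to 12:30–16:20: 12:40–14:10, 14:20–15:00.
Common window lengths: 90, 40 min; longest is 90.

90 minutes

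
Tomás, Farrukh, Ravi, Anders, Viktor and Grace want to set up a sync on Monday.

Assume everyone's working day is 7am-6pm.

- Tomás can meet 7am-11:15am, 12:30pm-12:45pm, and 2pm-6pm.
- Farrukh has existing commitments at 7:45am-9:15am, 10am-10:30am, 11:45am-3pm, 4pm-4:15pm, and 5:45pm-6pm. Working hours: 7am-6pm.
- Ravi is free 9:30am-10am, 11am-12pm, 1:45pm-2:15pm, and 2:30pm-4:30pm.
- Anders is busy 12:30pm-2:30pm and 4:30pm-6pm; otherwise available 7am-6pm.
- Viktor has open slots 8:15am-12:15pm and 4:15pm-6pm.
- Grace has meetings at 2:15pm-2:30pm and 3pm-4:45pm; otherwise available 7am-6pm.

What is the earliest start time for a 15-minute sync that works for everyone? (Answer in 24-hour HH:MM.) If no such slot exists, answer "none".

09:30

Farrukh free within 07:00–18:00: 07:00–07:45, 09:15–10:00, 10:30–11:45, 15:00–16:00, 16:15–17:45.
Anders free within 07:00–18:00: 07:00–12:30, 14:30–16:30.
Grace free within 07:00–18:00: 07:00–14:15, 14:30–15:00, 16:45–18:00.
Tomás ∩ Farrukh: 07:00–07:45, 09:15–10:00, 10:30–11:15, 15:00–16:00, 16:15–17:45.
Tomás ∩ Farrukh ∩ Ravi: 09:30–10:00, 11:00–11:15, 15:00–16:00, 16:15–16:30.
Tomás ∩ Farrukh ∩ Ravi ∩ Anders: 09:30–10:00, 11:00–11:15, 15:00–16:00, 16:15–16:30.
Tomás ∩ Farrukh ∩ Ravi ∩ Anders ∩ Viktor: 09:30–10:00, 11:00–11:15, 16:15–16:30.
Tomás ∩ Farrukh ∩ Ravi ∩ Anders ∩ Viktor ∩ Grace: 09:30–10:00, 11:00–11:15.
Windows ≥ 15 min: 09:30–10:00, 11:00–11:15.
Earliest such window starts at 09:30.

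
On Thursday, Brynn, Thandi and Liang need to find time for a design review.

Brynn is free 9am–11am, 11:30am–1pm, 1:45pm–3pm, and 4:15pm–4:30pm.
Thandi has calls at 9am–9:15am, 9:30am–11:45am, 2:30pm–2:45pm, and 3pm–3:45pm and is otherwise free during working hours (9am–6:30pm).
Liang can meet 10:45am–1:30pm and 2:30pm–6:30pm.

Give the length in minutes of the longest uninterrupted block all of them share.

75 minutes

Thandi free within 09:00–18:30: 09:15–09:30, 11:45–14:30, 14:45–15:00, 15:45–18:30.
Brynn ∩ Thandi: 09:15–09:30, 11:45–13:00, 13:45–14:30, 14:45–15:00, 16:15–16:30.
Brynn ∩ Thandi ∩ Liang: 11:45–13:00, 14:45–15:00, 16:15–16:30.
Common window lengths: 75, 15, 15 min; longest is 75.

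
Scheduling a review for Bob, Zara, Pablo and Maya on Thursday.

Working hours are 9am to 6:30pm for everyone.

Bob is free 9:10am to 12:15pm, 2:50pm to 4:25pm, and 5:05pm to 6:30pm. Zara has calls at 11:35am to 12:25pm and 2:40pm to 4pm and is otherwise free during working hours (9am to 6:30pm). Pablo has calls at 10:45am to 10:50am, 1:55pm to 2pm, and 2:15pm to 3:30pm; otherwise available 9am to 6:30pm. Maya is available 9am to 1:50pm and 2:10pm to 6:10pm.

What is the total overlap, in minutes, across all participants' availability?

Zara free within 09:00–18:30: 09:00–11:35, 12:25–14:40, 16:00–18:30.
Pablo free within 09:00–18:30: 09:00–10:45, 10:50–13:55, 14:00–14:15, 15:30–18:30.
Bob ∩ Zara: 09:10–11:35, 16:00–16:25, 17:05–18:30.
Bob ∩ Zara ∩ Pablo: 09:10–10:45, 10:50–11:35, 16:00–16:25, 17:05–18:30.
Bob ∩ Zara ∩ Pablo ∩ Maya: 09:10–10:45, 10:50–11:35, 16:00–16:25, 17:05–18:10.
Total common minutes: 95 + 45 + 25 + 65 = 230.

230 minutes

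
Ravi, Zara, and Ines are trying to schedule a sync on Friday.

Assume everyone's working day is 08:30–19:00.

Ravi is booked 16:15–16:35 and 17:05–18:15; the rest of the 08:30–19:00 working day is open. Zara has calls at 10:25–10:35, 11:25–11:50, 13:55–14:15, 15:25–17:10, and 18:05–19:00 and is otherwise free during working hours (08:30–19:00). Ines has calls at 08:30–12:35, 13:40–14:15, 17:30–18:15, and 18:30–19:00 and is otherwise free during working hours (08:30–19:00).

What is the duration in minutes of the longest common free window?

Ravi free within 08:30–19:00: 08:30–16:15, 16:35–17:05, 18:15–19:00.
Zara free within 08:30–19:00: 08:30–10:25, 10:35–11:25, 11:50–13:55, 14:15–15:25, 17:10–18:05.
Ines free within 08:30–19:00: 12:35–13:40, 14:15–17:30, 18:15–18:30.
Ravi ∩ Zara: 08:30–10:25, 10:35–11:25, 11:50–13:55, 14:15–15:25.
Ravi ∩ Zara ∩ Ines: 12:35–13:40, 14:15–15:25.
Common window lengths: 65, 70 min; longest is 70.

70 minutes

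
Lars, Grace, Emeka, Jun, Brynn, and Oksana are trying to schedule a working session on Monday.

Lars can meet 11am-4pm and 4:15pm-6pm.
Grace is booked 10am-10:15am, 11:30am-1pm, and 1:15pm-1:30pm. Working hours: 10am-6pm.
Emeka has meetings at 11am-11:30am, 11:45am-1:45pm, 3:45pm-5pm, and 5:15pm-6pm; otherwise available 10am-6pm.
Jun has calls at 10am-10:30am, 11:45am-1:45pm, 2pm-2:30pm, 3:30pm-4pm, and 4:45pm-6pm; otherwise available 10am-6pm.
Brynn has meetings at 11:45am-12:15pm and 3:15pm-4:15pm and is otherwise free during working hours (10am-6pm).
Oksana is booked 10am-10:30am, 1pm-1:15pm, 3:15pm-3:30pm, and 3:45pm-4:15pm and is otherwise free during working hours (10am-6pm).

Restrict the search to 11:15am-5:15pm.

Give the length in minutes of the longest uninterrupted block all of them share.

45 minutes

Grace free within 10:00–18:00: 10:15–11:30, 13:00–13:15, 13:30–18:00.
Emeka free within 10:00–18:00: 10:00–11:00, 11:30–11:45, 13:45–15:45, 17:00–17:15.
Jun free within 10:00–18:00: 10:30–11:45, 13:45–14:00, 14:30–15:30, 16:00–16:45.
Brynn free within 10:00–18:00: 10:00–11:45, 12:15–15:15, 16:15–18:00.
Oksana free within 10:00–18:00: 10:30–13:00, 13:15–15:15, 15:30–15:45, 16:15–18:00.
Lars ∩ Grace: 11:00–11:30, 13:00–13:15, 13:30–16:00, 16:15–18:00.
Lars ∩ Grace ∩ Emeka: 13:45–15:45, 17:00–17:15.
Lars ∩ Grace ∩ Emeka ∩ Jun: 13:45–14:00, 14:30–15:30.
Lars ∩ Grace ∩ Emeka ∩ Jun ∩ Brynn: 13:45–14:00, 14:30–15:15.
Lars ∩ Grace ∩ Emeka ∩ Jun ∩ Brynn ∩ Oksana: 13:45–14:00, 14:30–15:15.
Restricted to 11:15–17:15: 13:45–14:00, 14:30–15:15.
Common window lengths: 15, 45 min; longest is 45.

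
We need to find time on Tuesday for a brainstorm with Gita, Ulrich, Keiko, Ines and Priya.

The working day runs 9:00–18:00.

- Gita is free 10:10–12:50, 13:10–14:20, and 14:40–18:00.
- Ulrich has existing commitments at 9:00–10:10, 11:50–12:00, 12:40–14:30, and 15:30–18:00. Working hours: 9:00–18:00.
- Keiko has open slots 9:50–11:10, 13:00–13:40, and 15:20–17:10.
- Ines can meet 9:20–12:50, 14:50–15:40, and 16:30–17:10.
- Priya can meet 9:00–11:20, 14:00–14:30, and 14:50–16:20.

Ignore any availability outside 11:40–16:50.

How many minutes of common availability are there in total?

10 minutes

Ulrich free within 09:00–18:00: 10:10–11:50, 12:00–12:40, 14:30–15:30.
Gita ∩ Ulrich: 10:10–11:50, 12:00–12:40, 14:40–15:30.
Gita ∩ Ulrich ∩ Keiko: 10:10–11:10, 15:20–15:30.
Gita ∩ Ulrich ∩ Keiko ∩ Ines: 10:10–11:10, 15:20–15:30.
Gita ∩ Ulrich ∩ Keiko ∩ Ines ∩ Priya: 10:10–11:10, 15:20–15:30.
Restricted to 11:40–16:50: 15:20–15:30.
Total common minutes: 10.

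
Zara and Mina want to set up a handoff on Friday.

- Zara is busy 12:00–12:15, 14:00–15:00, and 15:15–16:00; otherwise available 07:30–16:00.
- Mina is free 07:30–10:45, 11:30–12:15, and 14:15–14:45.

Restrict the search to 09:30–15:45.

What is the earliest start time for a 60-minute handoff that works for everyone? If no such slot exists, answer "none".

09:30

Zara free within 07:30–16:00: 07:30–12:00, 12:15–14:00, 15:00–15:15.
Zara ∩ Mina: 07:30–10:45, 11:30–12:00.
Restricted to 09:30–15:45: 09:30–10:45, 11:30–12:00.
Windows ≥ 60 min: 09:30–10:45.
Earliest such window starts at 09:30.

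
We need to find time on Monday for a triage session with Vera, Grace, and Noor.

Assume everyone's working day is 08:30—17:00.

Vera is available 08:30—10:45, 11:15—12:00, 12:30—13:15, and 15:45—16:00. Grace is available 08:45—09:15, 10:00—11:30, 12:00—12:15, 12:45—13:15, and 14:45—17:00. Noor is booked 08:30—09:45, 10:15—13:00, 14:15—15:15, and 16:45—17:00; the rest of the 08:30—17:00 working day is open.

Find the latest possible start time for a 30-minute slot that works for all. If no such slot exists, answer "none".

Noor free within 08:30–17:00: 09:45–10:15, 13:00–14:15, 15:15–16:45.
Vera ∩ Grace: 08:45–09:15, 10:00–10:45, 11:15–11:30, 12:45–13:15, 15:45–16:00.
Vera ∩ Grace ∩ Noor: 10:00–10:15, 13:00–13:15, 15:45–16:00.
Windows ≥ 30 min: (none).

none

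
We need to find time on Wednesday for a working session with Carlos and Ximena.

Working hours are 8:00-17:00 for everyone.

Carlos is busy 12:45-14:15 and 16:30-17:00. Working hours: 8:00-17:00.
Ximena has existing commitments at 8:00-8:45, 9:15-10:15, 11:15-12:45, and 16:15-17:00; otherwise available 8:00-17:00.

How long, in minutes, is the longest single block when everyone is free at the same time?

120 minutes

Carlos free within 08:00–17:00: 08:00–12:45, 14:15–16:30.
Ximena free within 08:00–17:00: 08:45–09:15, 10:15–11:15, 12:45–16:15.
Carlos ∩ Ximena: 08:45–09:15, 10:15–11:15, 14:15–16:15.
Common window lengths: 30, 60, 120 min; longest is 120.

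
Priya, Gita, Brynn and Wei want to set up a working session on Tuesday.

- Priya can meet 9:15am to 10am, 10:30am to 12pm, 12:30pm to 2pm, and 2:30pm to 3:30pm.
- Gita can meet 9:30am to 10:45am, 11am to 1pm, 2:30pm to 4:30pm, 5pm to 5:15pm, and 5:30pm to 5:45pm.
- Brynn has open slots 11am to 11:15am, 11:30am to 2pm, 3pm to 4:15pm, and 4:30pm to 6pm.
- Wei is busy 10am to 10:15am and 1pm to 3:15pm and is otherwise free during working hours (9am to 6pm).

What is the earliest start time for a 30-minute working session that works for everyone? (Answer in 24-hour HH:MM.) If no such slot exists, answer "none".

11:30

Wei free within 09:00–18:00: 09:00–10:00, 10:15–13:00, 15:15–18:00.
Priya ∩ Gita: 09:30–10:00, 10:30–10:45, 11:00–12:00, 12:30–13:00, 14:30–15:30.
Priya ∩ Gita ∩ Brynn: 11:00–11:15, 11:30–12:00, 12:30–13:00, 15:00–15:30.
Priya ∩ Gita ∩ Brynn ∩ Wei: 11:00–11:15, 11:30–12:00, 12:30–13:00, 15:15–15:30.
Windows ≥ 30 min: 11:30–12:00, 12:30–13:00.
Earliest such window starts at 11:30.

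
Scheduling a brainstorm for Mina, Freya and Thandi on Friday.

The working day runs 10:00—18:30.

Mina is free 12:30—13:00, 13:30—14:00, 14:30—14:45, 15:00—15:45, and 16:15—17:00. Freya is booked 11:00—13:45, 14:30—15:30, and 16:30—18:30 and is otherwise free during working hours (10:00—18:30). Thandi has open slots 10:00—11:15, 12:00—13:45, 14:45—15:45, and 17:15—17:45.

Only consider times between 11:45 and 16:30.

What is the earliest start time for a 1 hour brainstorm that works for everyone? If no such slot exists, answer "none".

none

Freya free within 10:00–18:30: 10:00–11:00, 13:45–14:30, 15:30–16:30.
Mina ∩ Freya: 13:45–14:00, 15:30–15:45, 16:15–16:30.
Mina ∩ Freya ∩ Thandi: 15:30–15:45.
Restricted to 11:45–16:30: 15:30–15:45.
Windows ≥ 60 min: (none).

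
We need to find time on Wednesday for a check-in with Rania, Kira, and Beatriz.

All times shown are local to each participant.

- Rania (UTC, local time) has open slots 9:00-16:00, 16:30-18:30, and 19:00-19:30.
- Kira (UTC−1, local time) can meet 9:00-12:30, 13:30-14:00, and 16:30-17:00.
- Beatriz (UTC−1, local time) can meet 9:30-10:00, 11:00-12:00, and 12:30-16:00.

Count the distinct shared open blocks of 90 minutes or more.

0

Rania → UTC: 09:00–16:00, 16:30–18:30, 19:00–19:30.
Kira → UTC: 10:00–13:30, 14:30–15:00, 17:30–18:00.
Beatriz → UTC: 10:30–11:00, 12:00–13:00, 13:30–17:00.
Rania ∩ Kira: 10:00–13:30, 14:30–15:00, 17:30–18:00.
Rania ∩ Kira ∩ Beatriz: 10:30–11:00, 12:00–13:00, 14:30–15:00.
Windows ≥ 90 min: (none).
That's 0 windows.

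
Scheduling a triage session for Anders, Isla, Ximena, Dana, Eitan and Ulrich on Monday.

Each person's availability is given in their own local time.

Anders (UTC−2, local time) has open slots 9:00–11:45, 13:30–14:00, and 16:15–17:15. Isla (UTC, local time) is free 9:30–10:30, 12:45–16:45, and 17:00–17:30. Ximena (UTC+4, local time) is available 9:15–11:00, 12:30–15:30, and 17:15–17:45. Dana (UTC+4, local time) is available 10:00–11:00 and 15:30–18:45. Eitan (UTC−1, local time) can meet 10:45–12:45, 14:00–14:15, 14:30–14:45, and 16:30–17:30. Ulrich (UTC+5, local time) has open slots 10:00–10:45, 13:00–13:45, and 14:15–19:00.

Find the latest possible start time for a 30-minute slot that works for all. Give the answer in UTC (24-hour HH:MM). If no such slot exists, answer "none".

Anders → UTC: 11:00–13:45, 15:30–16:00, 18:15–19:15.
Isla → UTC: 09:30–10:30, 12:45–16:45, 17:00–17:30.
Ximena → UTC: 05:15–07:00, 08:30–11:30, 13:15–13:45.
Dana → UTC: 06:00–07:00, 11:30–14:45.
Eitan → UTC: 11:45–13:45, 15:00–15:15, 15:30–15:45, 17:30–18:30.
Ulrich → UTC: 05:00–05:45, 08:00–08:45, 09:15–14:00.
Anders ∩ Isla: 12:45–13:45, 15:30–16:00.
Anders ∩ Isla ∩ Ximena: 13:15–13:45.
Anders ∩ Isla ∩ Ximena ∩ Dana: 13:15–13:45.
Anders ∩ Isla ∩ Ximena ∩ Dana ∩ Eitan: 13:15–13:45.
Anders ∩ Isla ∩ Ximena ∩ Dana ∩ Eitan ∩ Ulrich: 13:15–13:45.
Windows ≥ 30 min: 13:15–13:45.
Latest start in the last window 13:15–13:45 is 13:45 − 30 min = 13:15.

13:15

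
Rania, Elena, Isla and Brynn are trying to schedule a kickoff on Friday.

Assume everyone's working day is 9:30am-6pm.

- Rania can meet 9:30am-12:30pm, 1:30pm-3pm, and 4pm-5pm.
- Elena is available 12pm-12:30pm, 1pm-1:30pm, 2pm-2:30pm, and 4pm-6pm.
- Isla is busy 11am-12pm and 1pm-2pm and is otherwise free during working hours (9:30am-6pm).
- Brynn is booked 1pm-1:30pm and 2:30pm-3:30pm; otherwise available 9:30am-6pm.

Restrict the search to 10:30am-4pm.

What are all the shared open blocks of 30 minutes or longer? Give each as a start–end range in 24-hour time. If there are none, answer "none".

Isla free within 09:30–18:00: 09:30–11:00, 12:00–13:00, 14:00–18:00.
Brynn free within 09:30–18:00: 09:30–13:00, 13:30–14:30, 15:30–18:00.
Rania ∩ Elena: 12:00–12:30, 14:00–14:30, 16:00–17:00.
Rania ∩ Elena ∩ Isla: 12:00–12:30, 14:00–14:30, 16:00–17:00.
Rania ∩ Elena ∩ Isla ∩ Brynn: 12:00–12:30, 14:00–14:30, 16:00–17:00.
Restricted to 10:30–16:00: 12:00–12:30, 14:00–14:30.
Windows ≥ 30 min: 12:00–12:30, 14:00–14:30.

12:00–12:30, 14:00–14:30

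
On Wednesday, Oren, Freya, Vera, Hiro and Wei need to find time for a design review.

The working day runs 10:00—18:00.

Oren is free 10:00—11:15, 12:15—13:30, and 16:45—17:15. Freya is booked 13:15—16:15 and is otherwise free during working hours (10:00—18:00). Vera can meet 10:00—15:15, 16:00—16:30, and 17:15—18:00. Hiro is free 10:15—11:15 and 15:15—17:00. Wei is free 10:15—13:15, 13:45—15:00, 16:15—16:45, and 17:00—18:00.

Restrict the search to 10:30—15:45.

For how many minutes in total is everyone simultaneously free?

45 minutes

Freya free within 10:00–18:00: 10:00–13:15, 16:15–18:00.
Oren ∩ Freya: 10:00–11:15, 12:15–13:15, 16:45–17:15.
Oren ∩ Freya ∩ Vera: 10:00–11:15, 12:15–13:15.
Oren ∩ Freya ∩ Vera ∩ Hiro: 10:15–11:15.
Oren ∩ Freya ∩ Vera ∩ Hiro ∩ Wei: 10:15–11:15.
Restricted to 10:30–15:45: 10:30–11:15.
Total common minutes: 45.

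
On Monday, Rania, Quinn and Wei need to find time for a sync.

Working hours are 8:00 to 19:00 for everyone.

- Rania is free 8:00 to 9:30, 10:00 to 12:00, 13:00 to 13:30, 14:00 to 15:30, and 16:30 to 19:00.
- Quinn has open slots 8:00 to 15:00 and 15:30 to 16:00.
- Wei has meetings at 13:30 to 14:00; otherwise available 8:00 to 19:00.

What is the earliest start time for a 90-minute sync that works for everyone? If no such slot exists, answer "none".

08:00

Wei free within 08:00–19:00: 08:00–13:30, 14:00–19:00.
Rania ∩ Quinn: 08:00–09:30, 10:00–12:00, 13:00–13:30, 14:00–15:00.
Rania ∩ Quinn ∩ Wei: 08:00–09:30, 10:00–12:00, 13:00–13:30, 14:00–15:00.
Windows ≥ 90 min: 08:00–09:30, 10:00–12:00.
Earliest such window starts at 08:00.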